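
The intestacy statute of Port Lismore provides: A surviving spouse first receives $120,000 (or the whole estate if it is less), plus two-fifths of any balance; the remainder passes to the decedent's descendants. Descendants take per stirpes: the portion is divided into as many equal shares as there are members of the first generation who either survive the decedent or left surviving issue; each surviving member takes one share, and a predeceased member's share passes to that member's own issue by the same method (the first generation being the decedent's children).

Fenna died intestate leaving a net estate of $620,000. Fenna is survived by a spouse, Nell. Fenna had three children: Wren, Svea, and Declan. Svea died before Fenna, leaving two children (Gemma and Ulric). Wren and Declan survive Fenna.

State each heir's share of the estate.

Nell first takes $120,000, leaving a balance of $500,000. Nell then takes two-fifths of the balance ($200,000), for a total of $320,000. The remaining $300,000 passes to the descendants.
The descendants' portion ($300,000) is divided into 3 shares of $100,000: Wren and Declan each take $100,000; Svea's $100,000 share passes to Svea's issue.
Svea's share ($100,000) is divided into 2 shares of $50,000: Gemma and Ulric each take $50,000.

Nell: $320,000; Wren: $100,000; Gemma: $50,000; Ulric: $50,000; Declan: $100,000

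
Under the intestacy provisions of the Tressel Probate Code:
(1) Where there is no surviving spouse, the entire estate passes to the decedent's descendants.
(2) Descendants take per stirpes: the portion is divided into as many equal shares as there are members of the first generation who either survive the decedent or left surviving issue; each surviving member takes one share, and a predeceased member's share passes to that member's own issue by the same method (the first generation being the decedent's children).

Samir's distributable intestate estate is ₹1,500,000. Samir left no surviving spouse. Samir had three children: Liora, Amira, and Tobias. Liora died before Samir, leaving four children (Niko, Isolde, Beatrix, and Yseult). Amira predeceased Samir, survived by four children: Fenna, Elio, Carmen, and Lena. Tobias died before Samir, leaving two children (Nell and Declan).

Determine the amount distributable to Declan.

Declan receives ₹250,000.

The entire ₹1,500,000 passes to the descendants.
That amount (₹1,500,000) is divided into 3 shares of ₹500,000: Liora's ₹500,000 share passes to Liora's issue; Amira's ₹500,000 share passes to Amira's issue; Tobias's ₹500,000 share passes to Tobias's issue.
Liora's share (₹500,000) is divided into 4 shares of ₹125,000: Niko, Isolde, Beatrix, and Yseult each take ₹125,000.
Amira's share (₹500,000) is divided into 4 shares of ₹125,000: Fenna, Elio, Carmen, and Lena each take ₹125,000.
Tobias's share (₹500,000) is divided into 2 shares of ₹250,000: Nell and Declan each take ₹250,000.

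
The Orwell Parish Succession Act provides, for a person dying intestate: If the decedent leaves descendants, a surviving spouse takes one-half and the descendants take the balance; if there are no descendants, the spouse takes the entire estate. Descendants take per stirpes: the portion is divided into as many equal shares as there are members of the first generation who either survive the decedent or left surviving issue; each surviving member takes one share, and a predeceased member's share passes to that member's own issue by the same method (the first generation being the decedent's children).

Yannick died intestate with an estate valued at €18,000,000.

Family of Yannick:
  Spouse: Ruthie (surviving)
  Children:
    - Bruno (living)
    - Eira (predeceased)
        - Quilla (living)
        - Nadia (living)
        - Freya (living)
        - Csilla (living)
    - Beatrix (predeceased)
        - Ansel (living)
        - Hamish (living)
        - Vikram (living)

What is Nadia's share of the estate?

Nadia receives €750,000.

Ruthie takes one-half of €18,000,000 = €9,000,000. The remaining €9,000,000 passes to the descendants.
The descendants' portion (€9,000,000) is divided into 3 shares of €3,000,000: Bruno takes €3,000,000; Eira's €3,000,000 share passes to Eira's issue; Beatrix's €3,000,000 share passes to Beatrix's issue.
Eira's share (€3,000,000) is divided into 4 shares of €750,000: Quilla, Nadia, Freya, and Csilla each take €750,000.
Beatrix's share (€3,000,000) is divided into 3 shares of €1,000,000: Ansel, Hamish, and Vikram each take €1,000,000.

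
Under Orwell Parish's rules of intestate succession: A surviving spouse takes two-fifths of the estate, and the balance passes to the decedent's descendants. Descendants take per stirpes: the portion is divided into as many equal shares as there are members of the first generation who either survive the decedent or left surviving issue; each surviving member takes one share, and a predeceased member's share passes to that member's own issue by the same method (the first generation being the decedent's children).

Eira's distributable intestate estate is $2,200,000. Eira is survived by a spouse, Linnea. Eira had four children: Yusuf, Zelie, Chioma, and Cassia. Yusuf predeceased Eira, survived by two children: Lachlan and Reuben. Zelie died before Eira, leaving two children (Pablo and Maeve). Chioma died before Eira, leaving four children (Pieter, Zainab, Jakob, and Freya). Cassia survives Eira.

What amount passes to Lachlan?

Lachlan receives $165,000.

Linnea takes two-fifths of $2,200,000 = $880,000. The remaining $1,320,000 passes to the descendants.
The descendants' portion ($1,320,000) is divided into 4 shares of $330,000: Cassia takes $330,000; Yusuf's $330,000 share passes to Yusuf's issue; Zelie's $330,000 share passes to Zelie's issue; Chioma's $330,000 share passes to Chioma's issue.
Yusuf's share ($330,000) is divided into 2 shares of $165,000: Lachlan and Reuben each take $165,000.
Zelie's share ($330,000) is divided into 2 shares of $165,000: Pablo and Maeve each take $165,000.
Chioma's share ($330,000) is divided into 4 shares of $82,500: Pieter, Zainab, Jakob, and Freya each take $82,500.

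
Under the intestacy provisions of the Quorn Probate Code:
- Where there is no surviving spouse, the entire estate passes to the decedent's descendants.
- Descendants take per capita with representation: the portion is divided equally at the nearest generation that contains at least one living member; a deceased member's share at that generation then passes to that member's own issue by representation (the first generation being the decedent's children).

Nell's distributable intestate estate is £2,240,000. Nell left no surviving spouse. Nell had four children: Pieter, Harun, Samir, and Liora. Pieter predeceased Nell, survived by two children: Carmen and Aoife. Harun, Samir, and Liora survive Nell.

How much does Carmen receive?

Carmen receives £280,000.

The entire £2,240,000 passes to the descendants.
That amount (£2,240,000) is divided into 4 shares of £560,000: Harun, Samir, and Liora each take £560,000; Pieter's £560,000 share passes to Pieter's issue.
Pieter's share (£560,000) is divided into 2 shares of £280,000: Carmen and Aoife each take £280,000.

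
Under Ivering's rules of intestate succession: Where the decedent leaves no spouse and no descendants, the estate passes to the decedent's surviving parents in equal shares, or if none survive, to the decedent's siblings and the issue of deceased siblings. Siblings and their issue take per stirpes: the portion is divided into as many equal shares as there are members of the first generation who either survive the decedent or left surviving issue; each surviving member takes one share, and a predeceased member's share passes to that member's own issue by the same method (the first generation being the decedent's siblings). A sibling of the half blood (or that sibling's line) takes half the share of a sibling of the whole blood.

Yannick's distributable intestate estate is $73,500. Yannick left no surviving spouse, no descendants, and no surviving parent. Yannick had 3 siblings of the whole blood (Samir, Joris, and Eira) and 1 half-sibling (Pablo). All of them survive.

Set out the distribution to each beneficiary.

The entire $73,500 passes to the siblings and their issue.
Counting each half-blood sibling's line as half a unit, there are 7/2 units in $73,500, so one unit is $21,000. Whole-blood lines (Samir, Joris, and Eira) take $21,000 each; half-blood lines (Pablo) take $10,500 each.

Samir: $21,000; Joris: $21,000; Pablo: $10,500; Eira: $21,000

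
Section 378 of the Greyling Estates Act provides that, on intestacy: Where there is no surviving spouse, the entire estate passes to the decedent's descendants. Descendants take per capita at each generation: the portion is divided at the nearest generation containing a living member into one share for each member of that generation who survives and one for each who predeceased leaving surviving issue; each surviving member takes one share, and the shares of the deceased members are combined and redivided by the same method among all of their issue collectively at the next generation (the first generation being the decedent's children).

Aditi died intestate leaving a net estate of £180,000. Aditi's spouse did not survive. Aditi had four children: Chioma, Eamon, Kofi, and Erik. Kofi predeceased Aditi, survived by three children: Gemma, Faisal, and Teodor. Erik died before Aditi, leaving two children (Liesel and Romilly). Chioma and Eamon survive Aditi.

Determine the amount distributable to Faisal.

Faisal receives £18,000.

The entire £180,000 passes to the descendants.
That amount (£180,000) is divided at the children's generation into 4 shares of £45,000. Chioma and Eamon each take £45,000. The 2 shares of the deceased (Kofi and Erik) are combined into a pool of £90,000.
That pool (£90,000) is divided at the grandchildren's generation equally among Gemma, Faisal, Teodor, Liesel, and Romilly: £18,000 each.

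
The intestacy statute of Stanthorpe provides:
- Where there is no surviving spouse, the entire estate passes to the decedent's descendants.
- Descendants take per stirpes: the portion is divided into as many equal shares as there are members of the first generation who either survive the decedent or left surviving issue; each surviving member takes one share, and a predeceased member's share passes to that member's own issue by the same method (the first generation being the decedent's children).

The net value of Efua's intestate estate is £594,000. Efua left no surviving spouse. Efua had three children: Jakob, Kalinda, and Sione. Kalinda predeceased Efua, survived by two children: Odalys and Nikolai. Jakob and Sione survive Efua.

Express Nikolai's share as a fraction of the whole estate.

Nikolai receives 1/6 of the estate.

The entire £594,000 passes to the descendants.
That amount (£594,000) is divided into 3 shares of £198,000: Jakob and Sione each take £198,000; Kalinda's £198,000 share passes to Kalinda's issue.
Kalinda's share (£198,000) is divided into 2 shares of £99,000: Odalys and Nikolai each take £99,000.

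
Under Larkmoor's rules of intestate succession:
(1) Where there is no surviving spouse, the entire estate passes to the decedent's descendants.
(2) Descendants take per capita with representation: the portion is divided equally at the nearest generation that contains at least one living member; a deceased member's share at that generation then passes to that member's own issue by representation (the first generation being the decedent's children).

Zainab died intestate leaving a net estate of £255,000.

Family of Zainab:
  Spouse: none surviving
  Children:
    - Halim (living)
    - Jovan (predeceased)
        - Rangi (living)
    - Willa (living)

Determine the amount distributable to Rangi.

The entire £255,000 passes to the descendants.
That amount (£255,000) is divided into 3 shares of £85,000: Halim and Willa each take £85,000; Jovan's £85,000 share passes to Jovan's issue.
Jovan's share (£85,000) passes entirely to Rangi.

Rangi receives £85,000.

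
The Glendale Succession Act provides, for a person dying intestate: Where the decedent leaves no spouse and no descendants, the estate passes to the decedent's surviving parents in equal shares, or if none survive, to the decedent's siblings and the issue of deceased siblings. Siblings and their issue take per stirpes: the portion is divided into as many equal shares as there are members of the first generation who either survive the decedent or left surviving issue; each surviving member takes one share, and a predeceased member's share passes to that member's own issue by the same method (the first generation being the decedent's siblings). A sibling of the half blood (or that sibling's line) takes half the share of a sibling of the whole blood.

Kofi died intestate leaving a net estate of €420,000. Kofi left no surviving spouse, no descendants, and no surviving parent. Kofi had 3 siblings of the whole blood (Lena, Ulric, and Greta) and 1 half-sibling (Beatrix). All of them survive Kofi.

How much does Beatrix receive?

The entire €420,000 passes to the siblings and their issue.
Counting each half-blood sibling's line as half a unit, there are 7/2 units in €420,000, so one unit is €120,000. Whole-blood lines (Lena, Ulric, and Greta) take €120,000 each; half-blood lines (Beatrix) take €60,000 each.

Beatrix receives €60,000.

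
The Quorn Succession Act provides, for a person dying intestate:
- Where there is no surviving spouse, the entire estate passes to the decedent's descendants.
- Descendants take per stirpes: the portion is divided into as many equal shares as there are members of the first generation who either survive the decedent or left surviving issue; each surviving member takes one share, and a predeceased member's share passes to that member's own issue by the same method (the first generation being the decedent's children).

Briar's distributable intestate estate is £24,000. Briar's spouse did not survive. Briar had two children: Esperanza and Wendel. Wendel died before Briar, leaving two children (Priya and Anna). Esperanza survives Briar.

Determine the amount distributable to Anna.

Anna receives £6,000.

The entire £24,000 passes to the descendants.
That amount (£24,000) is divided into 2 shares of £12,000: Esperanza takes £12,000; Wendel's £12,000 share passes to Wendel's issue.
Wendel's share (£12,000) is divided into 2 shares of £6,000: Priya and Anna each take £6,000.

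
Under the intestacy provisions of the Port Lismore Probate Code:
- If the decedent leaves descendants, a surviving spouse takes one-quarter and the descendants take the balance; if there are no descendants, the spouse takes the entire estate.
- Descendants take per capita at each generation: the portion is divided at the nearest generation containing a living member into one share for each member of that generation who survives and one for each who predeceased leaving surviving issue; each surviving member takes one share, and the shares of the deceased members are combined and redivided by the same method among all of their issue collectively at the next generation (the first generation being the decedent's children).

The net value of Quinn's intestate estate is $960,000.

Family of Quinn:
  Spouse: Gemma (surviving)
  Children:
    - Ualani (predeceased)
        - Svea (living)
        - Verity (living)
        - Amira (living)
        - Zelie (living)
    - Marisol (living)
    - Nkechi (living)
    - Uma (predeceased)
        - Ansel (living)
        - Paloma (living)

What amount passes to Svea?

Gemma takes one-quarter of $960,000 = $240,000. The remaining $720,000 passes to the descendants.
The descendants' portion ($720,000) is divided at the children's generation into 4 shares of $180,000. Marisol and Nkechi each take $180,000. The 2 shares of the deceased (Ualani and Uma) are combined into a pool of $360,000.
That pool ($360,000) is divided at the grandchildren's generation equally among Svea, Verity, Amira, Zelie, Ansel, and Paloma: $60,000 each.

Svea receives $60,000.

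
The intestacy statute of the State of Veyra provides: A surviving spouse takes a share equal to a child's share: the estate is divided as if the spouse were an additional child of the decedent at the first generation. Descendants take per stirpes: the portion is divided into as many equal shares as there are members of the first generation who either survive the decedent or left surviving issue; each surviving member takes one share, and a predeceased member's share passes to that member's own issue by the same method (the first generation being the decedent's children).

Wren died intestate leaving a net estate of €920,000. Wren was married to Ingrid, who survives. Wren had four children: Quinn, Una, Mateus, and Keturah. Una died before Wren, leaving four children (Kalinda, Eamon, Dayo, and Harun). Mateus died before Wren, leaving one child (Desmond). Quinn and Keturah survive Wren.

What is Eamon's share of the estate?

Eamon receives €46,000.

The spouse counts as an additional share at the children's level, so there are 5 primary shares of €184,000. Ingrid takes one such share (€184,000).
The children's combined portion (€736,000) is divided into 4 shares of €184,000: Quinn and Keturah each take €184,000; Una's €184,000 share passes to Una's issue; Mateus's €184,000 share passes to Mateus's issue.
Una's share (€184,000) is divided into 4 shares of €46,000: Kalinda, Eamon, Dayo, and Harun each take €46,000.
Mateus's share (€184,000) passes entirely to Desmond.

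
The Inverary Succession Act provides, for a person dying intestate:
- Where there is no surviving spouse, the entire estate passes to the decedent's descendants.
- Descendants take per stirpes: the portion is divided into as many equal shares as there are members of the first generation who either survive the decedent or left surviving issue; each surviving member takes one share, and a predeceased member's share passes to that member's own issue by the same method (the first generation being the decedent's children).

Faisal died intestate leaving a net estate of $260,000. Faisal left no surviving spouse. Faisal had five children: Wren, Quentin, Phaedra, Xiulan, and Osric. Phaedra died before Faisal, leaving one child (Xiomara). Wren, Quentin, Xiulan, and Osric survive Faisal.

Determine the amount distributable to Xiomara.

Xiomara receives $52,000.

The entire $260,000 passes to the descendants.
That amount ($260,000) is divided into 5 shares of $52,000: Wren, Quentin, Xiulan, and Osric each take $52,000; Phaedra's $52,000 share passes to Phaedra's issue.
Phaedra's share ($52,000) passes entirely to Xiomara.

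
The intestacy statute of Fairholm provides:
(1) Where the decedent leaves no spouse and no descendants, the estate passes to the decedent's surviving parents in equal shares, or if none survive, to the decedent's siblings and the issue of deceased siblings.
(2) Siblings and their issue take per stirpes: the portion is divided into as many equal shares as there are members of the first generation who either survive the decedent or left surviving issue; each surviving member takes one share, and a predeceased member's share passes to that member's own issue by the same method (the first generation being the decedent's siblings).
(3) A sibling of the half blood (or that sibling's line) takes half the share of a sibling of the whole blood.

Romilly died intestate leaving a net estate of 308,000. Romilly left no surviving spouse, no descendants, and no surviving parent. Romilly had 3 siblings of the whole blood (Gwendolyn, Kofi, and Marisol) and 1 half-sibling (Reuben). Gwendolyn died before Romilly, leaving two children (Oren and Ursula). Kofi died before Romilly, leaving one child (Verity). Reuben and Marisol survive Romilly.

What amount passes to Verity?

Verity receives 88,000.

The entire 308,000 passes to the siblings and their issue.
Counting each half-blood sibling's line as half a unit, there are 7/2 units in 308,000, so one unit is 88,000. Whole-blood lines (Gwendolyn, Kofi, and Marisol) take 88,000 each; half-blood lines (Reuben) take 44,000 each.
Gwendolyn's share (88,000) is divided into 2 shares of 44,000: Oren and Ursula each take 44,000.
Kofi's share (88,000) passes entirely to Verity.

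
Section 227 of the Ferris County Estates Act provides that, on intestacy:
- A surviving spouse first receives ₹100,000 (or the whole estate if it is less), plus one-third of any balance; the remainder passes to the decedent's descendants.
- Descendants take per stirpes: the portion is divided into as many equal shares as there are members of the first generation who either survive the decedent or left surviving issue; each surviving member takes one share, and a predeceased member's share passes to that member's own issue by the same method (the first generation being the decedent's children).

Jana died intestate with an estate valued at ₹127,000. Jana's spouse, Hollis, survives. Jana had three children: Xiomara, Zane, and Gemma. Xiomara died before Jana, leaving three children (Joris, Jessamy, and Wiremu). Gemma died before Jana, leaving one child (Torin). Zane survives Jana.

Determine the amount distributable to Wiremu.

Wiremu receives ₹2,000.

Hollis first takes ₹100,000, leaving a balance of ₹27,000. Hollis then takes one-third of the balance (₹9,000), for a total of ₹109,000. The remaining ₹18,000 passes to the descendants.
The descendants' portion (₹18,000) is divided into 3 shares of ₹6,000: Zane takes ₹6,000; Xiomara's ₹6,000 share passes to Xiomara's issue; Gemma's ₹6,000 share passes to Gemma's issue.
Xiomara's share (₹6,000) is divided into 3 shares of ₹2,000: Joris, Jessamy, and Wiremu each take ₹2,000.
Gemma's share (₹6,000) passes entirely to Torin.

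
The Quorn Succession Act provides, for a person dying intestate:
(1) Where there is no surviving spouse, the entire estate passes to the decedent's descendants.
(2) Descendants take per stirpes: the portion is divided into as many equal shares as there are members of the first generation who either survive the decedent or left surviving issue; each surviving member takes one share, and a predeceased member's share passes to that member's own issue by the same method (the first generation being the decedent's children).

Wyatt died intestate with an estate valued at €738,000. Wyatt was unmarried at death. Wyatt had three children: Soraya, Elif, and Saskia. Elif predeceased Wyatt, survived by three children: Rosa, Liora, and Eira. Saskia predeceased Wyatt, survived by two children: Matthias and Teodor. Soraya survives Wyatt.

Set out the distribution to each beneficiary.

The entire €738,000 passes to the descendants.
That amount (€738,000) is divided into 3 shares of €246,000: Soraya takes €246,000; Elif's €246,000 share passes to Elif's issue; Saskia's €246,000 share passes to Saskia's issue.
Elif's share (€246,000) is divided into 3 shares of €82,000: Rosa, Liora, and Eira each take €82,000.
Saskia's share (€246,000) is divided into 2 shares of €123,000: Matthias and Teodor each take €123,000.

Soraya: €246,000; Rosa: €82,000; Liora: €82,000; Eira: €82,000; Matthias: €123,000; Teodor: €123,000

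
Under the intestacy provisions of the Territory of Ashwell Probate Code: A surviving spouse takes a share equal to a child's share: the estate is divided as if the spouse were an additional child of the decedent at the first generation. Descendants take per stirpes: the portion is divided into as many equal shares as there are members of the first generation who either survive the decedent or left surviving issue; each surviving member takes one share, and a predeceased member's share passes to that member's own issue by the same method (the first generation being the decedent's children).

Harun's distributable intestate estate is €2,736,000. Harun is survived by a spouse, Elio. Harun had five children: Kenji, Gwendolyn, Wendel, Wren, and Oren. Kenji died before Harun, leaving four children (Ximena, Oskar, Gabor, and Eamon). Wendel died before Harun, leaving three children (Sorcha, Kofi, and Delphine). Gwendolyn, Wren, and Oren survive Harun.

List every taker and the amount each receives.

Elio: €456,000; Ximena: €114,000; Oskar: €114,000; Gabor: €114,000; Eamon: €114,000; Gwendolyn: €456,000; Sorcha: €152,000; Kofi: €152,000; Delphine: €152,000; Wren: €456,000; Oren: €456,000

The spouse counts as an additional share at the children's level, so there are 6 primary shares of €456,000. Elio takes one such share (€456,000).
The children's combined portion (€2,280,000) is divided into 5 shares of €456,000: Gwendolyn, Wren, and Oren each take €456,000; Kenji's €456,000 share passes to Kenji's issue; Wendel's €456,000 share passes to Wendel's issue.
Kenji's share (€456,000) is divided into 4 shares of €114,000: Ximena, Oskar, Gabor, and Eamon each take €114,000.
Wendel's share (€456,000) is divided into 3 shares of €152,000: Sorcha, Kofi, and Delphine each take €152,000.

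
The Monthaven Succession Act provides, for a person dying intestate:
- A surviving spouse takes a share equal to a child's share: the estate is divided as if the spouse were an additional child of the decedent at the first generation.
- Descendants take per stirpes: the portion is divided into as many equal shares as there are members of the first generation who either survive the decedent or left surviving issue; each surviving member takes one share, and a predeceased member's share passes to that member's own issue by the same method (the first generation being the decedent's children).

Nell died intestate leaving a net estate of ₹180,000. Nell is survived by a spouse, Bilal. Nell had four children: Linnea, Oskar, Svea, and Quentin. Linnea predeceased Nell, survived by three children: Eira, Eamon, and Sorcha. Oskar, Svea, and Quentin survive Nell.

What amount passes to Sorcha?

Sorcha receives ₹12,000.

The spouse counts as an additional share at the children's level, so there are 5 primary shares of ₹36,000. Bilal takes one such share (₹36,000).
The children's combined portion (₹144,000) is divided into 4 shares of ₹36,000: Oskar, Svea, and Quentin each take ₹36,000; Linnea's ₹36,000 share passes to Linnea's issue.
Linnea's share (₹36,000) is divided into 3 shares of ₹12,000: Eira, Eamon, and Sorcha each take ₹12,000.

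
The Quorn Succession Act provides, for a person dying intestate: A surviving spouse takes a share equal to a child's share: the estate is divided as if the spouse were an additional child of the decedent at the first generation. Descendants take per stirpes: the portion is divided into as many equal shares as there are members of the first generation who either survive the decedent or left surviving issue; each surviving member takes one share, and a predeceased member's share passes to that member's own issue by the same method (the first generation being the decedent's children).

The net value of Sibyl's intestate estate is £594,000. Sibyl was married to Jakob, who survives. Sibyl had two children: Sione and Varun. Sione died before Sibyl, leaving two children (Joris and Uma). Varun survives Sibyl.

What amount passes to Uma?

Uma receives £99,000.

The spouse counts as an additional share at the children's level, so there are 3 primary shares of £198,000. Jakob takes one such share (£198,000).
The children's combined portion (£396,000) is divided into 2 shares of £198,000: Varun takes £198,000; Sione's £198,000 share passes to Sione's issue.
Sione's share (£198,000) is divided into 2 shares of £99,000: Joris and Uma each take £99,000.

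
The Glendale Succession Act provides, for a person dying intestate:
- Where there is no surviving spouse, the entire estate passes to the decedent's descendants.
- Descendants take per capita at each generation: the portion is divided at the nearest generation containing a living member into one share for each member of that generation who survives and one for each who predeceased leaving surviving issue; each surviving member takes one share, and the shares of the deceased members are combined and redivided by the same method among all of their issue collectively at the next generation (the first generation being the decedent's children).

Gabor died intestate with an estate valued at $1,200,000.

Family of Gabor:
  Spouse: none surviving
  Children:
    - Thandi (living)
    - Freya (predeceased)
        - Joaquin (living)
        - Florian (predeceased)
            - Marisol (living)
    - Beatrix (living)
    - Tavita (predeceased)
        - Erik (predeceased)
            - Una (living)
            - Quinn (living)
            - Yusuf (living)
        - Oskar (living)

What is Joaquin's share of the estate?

The entire $1,200,000 passes to the descendants.
That amount ($1,200,000) is divided at the children's generation into 4 shares of $300,000. Thandi and Beatrix each take $300,000. The 2 shares of the deceased (Freya and Tavita) are combined into a pool of $600,000.
That pool ($600,000) is divided at the grandchildren's generation into 4 shares of $150,000. Joaquin and Oskar each take $150,000. The 2 shares of the deceased (Florian and Erik) are combined into a pool of $300,000.
That pool ($300,000) is divided at the great-grandchildren's generation equally among Marisol, Una, Quinn, and Yusuf: $75,000 each.

Joaquin receives $150,000.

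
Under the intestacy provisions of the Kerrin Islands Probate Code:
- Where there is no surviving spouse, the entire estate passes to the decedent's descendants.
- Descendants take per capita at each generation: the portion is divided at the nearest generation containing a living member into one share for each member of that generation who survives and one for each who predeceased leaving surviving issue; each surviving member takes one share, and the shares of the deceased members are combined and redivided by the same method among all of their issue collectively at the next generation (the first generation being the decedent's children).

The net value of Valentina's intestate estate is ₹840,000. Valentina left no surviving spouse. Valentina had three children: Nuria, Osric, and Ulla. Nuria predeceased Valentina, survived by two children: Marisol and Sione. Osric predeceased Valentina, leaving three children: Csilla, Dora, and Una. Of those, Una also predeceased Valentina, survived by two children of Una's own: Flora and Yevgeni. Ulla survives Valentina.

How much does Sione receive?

The entire ₹840,000 passes to the descendants.
That amount (₹840,000) is divided at the children's generation into 3 shares of ₹280,000. Ulla takes ₹280,000. The 2 shares of the deceased (Nuria and Osric) are combined into a pool of ₹560,000.
That pool (₹560,000) is divided at the grandchildren's generation into 5 shares of ₹112,000. Marisol, Sione, Csilla, and Dora each take ₹112,000. The remaining share for the deceased Una (₹112,000) is carried to the next generation.
That pool (₹112,000) is divided at the great-grandchildren's generation equally among Flora and Yevgeni: ₹56,000 each.

Sione receives ₹112,000.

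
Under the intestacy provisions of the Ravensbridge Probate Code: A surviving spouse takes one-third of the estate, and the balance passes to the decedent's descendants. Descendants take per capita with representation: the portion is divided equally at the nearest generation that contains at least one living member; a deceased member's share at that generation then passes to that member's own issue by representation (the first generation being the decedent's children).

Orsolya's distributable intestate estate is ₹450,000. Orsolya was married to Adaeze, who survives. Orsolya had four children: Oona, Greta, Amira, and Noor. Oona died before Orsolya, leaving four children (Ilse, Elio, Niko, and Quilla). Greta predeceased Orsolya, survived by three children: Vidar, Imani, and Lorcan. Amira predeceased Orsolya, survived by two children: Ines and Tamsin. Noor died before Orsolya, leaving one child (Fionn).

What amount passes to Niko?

Niko receives ₹30,000.

Adaeze takes one-third of ₹450,000 = ₹150,000. The remaining ₹300,000 passes to the descendants.
No child survives, so the initial division is made at the grandchildren's generation.
The descendants' portion (₹300,000) is divided into 10 shares of ₹30,000: Ilse, Elio, Niko, Quilla, Vidar, Imani, Lorcan, Ines, Tamsin, and Fionn each take ₹30,000.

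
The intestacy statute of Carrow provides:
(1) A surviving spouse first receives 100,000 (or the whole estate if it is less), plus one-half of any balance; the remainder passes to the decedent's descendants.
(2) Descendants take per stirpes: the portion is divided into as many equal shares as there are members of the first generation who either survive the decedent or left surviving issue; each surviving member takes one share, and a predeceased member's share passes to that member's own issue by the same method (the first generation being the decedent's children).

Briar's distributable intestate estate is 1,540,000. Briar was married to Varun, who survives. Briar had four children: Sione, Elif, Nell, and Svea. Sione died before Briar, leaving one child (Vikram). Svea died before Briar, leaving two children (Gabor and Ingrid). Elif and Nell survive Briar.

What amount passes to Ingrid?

Ingrid receives 90,000.

Varun first takes 100,000, leaving a balance of 1,440,000. Varun then takes one-half of the balance (720,000), for a total of 820,000. The remaining 720,000 passes to the descendants.
The descendants' portion (720,000) is divided into 4 shares of 180,000: Elif and Nell each take 180,000; Sione's 180,000 share passes to Sione's issue; Svea's 180,000 share passes to Svea's issue.
Sione's share (180,000) passes entirely to Vikram.
Svea's share (180,000) is divided into 2 shares of 90,000: Gabor and Ingrid each take 90,000.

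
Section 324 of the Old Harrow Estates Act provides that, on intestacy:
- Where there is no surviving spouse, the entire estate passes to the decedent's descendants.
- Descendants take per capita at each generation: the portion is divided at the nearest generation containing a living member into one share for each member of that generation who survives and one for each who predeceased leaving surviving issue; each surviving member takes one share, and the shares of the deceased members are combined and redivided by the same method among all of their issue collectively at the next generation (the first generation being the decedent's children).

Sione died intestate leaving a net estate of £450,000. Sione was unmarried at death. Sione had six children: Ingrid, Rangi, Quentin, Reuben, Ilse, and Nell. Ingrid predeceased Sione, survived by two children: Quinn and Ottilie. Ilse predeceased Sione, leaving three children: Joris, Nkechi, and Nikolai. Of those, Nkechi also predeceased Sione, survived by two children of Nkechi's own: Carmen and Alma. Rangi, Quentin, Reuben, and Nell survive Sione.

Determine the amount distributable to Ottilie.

Ottilie receives £30,000.

The entire £450,000 passes to the descendants.
That amount (£450,000) is divided at the children's generation into 6 shares of £75,000. Rangi, Quentin, Reuben, and Nell each take £75,000. The 2 shares of the deceased (Ingrid and Ilse) are combined into a pool of £150,000.
That pool (£150,000) is divided at the grandchildren's generation into 5 shares of £30,000. Quinn, Ottilie, Joris, and Nikolai each take £30,000. The remaining share for the deceased Nkechi (£30,000) is carried to the next generation.
That pool (£30,000) is divided at the great-grandchildren's generation equally among Carmen and Alma: £15,000 each.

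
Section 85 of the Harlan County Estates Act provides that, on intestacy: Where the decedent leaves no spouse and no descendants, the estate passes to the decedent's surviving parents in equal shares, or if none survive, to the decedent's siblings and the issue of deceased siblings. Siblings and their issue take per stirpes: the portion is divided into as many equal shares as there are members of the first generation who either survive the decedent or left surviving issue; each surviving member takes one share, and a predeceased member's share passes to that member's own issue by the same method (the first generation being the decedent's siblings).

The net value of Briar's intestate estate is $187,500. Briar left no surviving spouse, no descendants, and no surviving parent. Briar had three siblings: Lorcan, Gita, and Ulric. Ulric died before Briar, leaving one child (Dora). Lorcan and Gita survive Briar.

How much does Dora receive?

The entire $187,500 passes to the siblings and their issue.
That amount ($187,500) is divided into 3 shares of $62,500: Lorcan and Gita each take $62,500; Ulric's $62,500 share passes to Ulric's issue.
Ulric's share ($62,500) passes entirely to Dora.

Dora receives $62,500.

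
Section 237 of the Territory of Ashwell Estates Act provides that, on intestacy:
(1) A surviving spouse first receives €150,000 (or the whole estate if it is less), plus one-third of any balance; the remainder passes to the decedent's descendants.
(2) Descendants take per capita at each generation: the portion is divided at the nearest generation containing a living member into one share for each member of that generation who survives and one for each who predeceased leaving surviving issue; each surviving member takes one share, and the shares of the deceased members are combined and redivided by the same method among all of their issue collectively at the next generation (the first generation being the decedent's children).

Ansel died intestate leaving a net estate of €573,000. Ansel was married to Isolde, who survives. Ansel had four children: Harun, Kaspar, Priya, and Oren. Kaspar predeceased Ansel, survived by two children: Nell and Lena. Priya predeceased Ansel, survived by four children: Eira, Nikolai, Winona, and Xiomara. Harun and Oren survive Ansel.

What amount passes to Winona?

Isolde first takes €150,000, leaving a balance of €423,000. Isolde then takes one-third of the balance (€141,000), for a total of €291,000. The remaining €282,000 passes to the descendants.
The descendants' portion (€282,000) is divided at the children's generation into 4 shares of €70,500. Harun and Oren each take €70,500. The 2 shares of the deceased (Kaspar and Priya) are combined into a pool of €141,000.
That pool (€141,000) is divided at the grandchildren's generation equally among Nell, Lena, Eira, Nikolai, Winona, and Xiomara: €23,500 each.

Winona receives €23,500.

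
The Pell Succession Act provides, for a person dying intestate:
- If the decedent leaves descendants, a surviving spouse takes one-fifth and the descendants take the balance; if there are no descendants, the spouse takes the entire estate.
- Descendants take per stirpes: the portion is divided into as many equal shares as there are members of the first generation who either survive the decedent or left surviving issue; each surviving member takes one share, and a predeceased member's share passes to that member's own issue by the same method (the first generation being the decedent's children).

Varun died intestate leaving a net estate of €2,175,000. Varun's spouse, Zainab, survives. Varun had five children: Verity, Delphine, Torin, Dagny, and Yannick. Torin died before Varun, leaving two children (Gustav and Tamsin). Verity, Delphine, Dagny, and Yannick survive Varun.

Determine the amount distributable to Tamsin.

Tamsin receives €174,000.

Zainab takes one-fifth of €2,175,000 = €435,000. The remaining €1,740,000 passes to the descendants.
The descendants' portion (€1,740,000) is divided into 5 shares of €348,000: Verity, Delphine, Dagny, and Yannick each take €348,000; Torin's €348,000 share passes to Torin's issue.
Torin's share (€348,000) is divided into 2 shares of €174,000: Gustav and Tamsin each take €174,000.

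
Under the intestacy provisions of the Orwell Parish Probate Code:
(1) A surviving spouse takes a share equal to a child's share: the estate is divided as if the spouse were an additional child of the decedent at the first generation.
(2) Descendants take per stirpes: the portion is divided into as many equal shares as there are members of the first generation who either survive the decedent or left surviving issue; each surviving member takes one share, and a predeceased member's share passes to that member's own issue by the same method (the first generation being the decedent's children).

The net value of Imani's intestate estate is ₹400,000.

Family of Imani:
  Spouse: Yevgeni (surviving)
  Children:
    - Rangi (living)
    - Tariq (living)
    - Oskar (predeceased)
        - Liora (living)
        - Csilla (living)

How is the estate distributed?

Yevgeni: ₹100,000; Rangi: ₹100,000; Tariq: ₹100,000; Liora: ₹50,000; Csilla: ₹50,000

The spouse counts as an additional share at the children's level, so there are 4 primary shares of ₹100,000. Yevgeni takes one such share (₹100,000).
The children's combined portion (₹300,000) is divided into 3 shares of ₹100,000: Rangi and Tariq each take ₹100,000; Oskar's ₹100,000 share passes to Oskar's issue.
Oskar's share (₹100,000) is divided into 2 shares of ₹50,000: Liora and Csilla each take ₹50,000.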